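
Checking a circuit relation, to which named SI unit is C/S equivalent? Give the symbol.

C = A·s = s·A (charge = current × time).
S = 1/Ω (conductance is reciprocal resistance),
    = kg⁻¹·m⁻²·s³·A².
So S⁻¹ = kg·m²·s⁻³·A⁻².
Combining: C·S⁻¹ = (s·A) · (kg·m²·s⁻³·A⁻²) = kg·m²·s⁻²·A⁻¹.
kg·m²·s⁻²·A⁻¹ is the base-SI form of the weber.

Wb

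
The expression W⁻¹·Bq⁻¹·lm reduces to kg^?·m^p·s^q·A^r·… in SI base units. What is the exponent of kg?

W = J/s (power = energy per time),
    = kg·m²·s⁻³.
So W⁻¹ = kg⁻¹·m⁻²·s³.
Bq = 1/s = s⁻¹ (activity is decays per second).
So Bq⁻¹ = s.
lm = cd·sr = cd (luminous flux; sr is dimensionless).
Combining: W⁻¹·Bq⁻¹·lm = (kg⁻¹·m⁻²·s³) · s · cd = kg⁻¹·m⁻²·s⁴·cd.
The exponent of kg is -1.

-1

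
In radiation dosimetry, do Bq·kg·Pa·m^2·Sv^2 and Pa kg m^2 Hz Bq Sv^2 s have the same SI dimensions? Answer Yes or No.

Yes

Left side:
  Bq = s⁻¹.
  Pa = kg·m⁻¹·s⁻².
  Sv = m²·s⁻².
  So Sv² = m⁴·s⁻⁴.
  Combining: Bq·kg·Pa·m²·Sv² = s⁻¹ · kg · (kg·m⁻¹·s⁻²) · m² · (m⁴·s⁻⁴) = kg²·m⁵·s⁻⁷.
Right side:
  Pa = kg·m⁻¹·s⁻².
  Hz = s⁻¹.
  Bq = s⁻¹.
  Sv = m²·s⁻².
  So Sv² = m⁴·s⁻⁴.
  Combining: Pa·kg·m²·Hz·Bq·Sv²·s = (kg·m⁻¹·s⁻²) · kg · m² · s⁻¹ · s⁻¹ · (m⁴·s⁻⁴) · s = kg²·m⁵·s⁻⁷.
Both reduce to kg²·m⁵·s⁻⁷.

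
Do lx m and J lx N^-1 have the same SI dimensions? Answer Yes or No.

Yes

Left side:
  lx = lm/m² (illuminance = luminous flux per area),
      = m⁻²·cd.
  Combining: lx·m = (m⁻²·cd) · m = m⁻¹·cd.
Right side:
  J = kg·m²·s⁻².
  lx = m⁻²·cd.
  N = kg·m·s⁻².
  So N⁻¹ = kg⁻¹·m⁻¹·s².
  Combining: J·lx·N⁻¹ = (kg·m²·s⁻²) · (m⁻²·cd) · (kg⁻¹·m⁻¹·s²) = m⁻¹·cd.
Both reduce to m⁻¹·cd.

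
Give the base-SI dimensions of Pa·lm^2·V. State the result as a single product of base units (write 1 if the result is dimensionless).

Pa = N/m² (pressure = force per area),
    = kg·m⁻¹·s⁻².
lm = cd·sr = cd (luminous flux; sr is dimensionless).
So lm² = cd².
V = W/A (potential = power per current),
    = kg·m²·s⁻³·A⁻¹.
Combining: Pa·lm²·V = (kg·m⁻¹·s⁻²) · cd² · (kg·m²·s⁻³·A⁻¹) = kg²·m·s⁻⁵·A⁻¹·cd².

kg²·m·s⁻⁵·A⁻¹·cd²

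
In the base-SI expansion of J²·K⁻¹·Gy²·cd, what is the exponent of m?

8

J = kg·m²·s⁻².
So J² = kg²·m⁴·s⁻⁴.
Gy = m²·s⁻².
So Gy² = m⁴·s⁻⁴.
Combining: J²·K⁻¹·Gy²·cd = (kg²·m⁴·s⁻⁴) · K⁻¹ · (m⁴·s⁻⁴) · cd = kg²·m⁸·s⁻⁸·K⁻¹·cd.
The exponent of m is 8.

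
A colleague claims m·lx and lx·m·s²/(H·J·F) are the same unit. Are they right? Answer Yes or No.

No

Left side:
  lx = m⁻²·cd.
  Combining: m·lx = m · (m⁻²·cd) = m⁻¹·cd.
Right side:
  H = kg·m²·s⁻²·A⁻².
  So H⁻¹ = kg⁻¹·m⁻²·s²·A².
  J = kg·m²·s⁻².
  So J⁻¹ = kg⁻¹·m⁻²·s².
  lx = m⁻²·cd.
  F = kg⁻¹·m⁻²·s⁴·A².
  So F⁻¹ = kg·m²·s⁻⁴·A⁻².
  Combining: H⁻¹·J⁻¹·lx·F⁻¹·m·s² = (kg⁻¹·m⁻²·s²·A²) · (kg⁻¹·m⁻²·s²) · (m⁻²·cd) · (kg·m²·s⁻⁴·A⁻²) · m · s² = kg⁻¹·m⁻³·s²·cd.
Left is m⁻¹·cd; right is kg⁻¹·m⁻³·s²·cd — different.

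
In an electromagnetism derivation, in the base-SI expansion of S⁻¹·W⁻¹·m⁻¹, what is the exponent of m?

-1

S = 1/Ω (conductance is reciprocal resistance),
    = kg⁻¹·m⁻²·s³·A².
So S⁻¹ = kg·m²·s⁻³·A⁻².
W = J/s (power = energy per time),
    = kg·m²·s⁻³.
So W⁻¹ = kg⁻¹·m⁻²·s³.
Combining: S⁻¹·W⁻¹·m⁻¹ = (kg·m²·s⁻³·A⁻²) · (kg⁻¹·m⁻²·s³) · m⁻¹ = m⁻¹·A⁻².
The exponent of m is -1.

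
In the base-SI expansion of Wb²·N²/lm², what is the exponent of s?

lm = cd·sr = cd (luminous flux; sr is dimensionless).
So lm⁻² = cd⁻².
Wb = V·s (flux: a volt is a weber per second),
    = kg·m²·s⁻²·A⁻¹.
So Wb² = kg²·m⁴·s⁻⁴·A⁻².
N = kg·m/s² = kg·m·s⁻² (force = mass × acceleration).
So N² = kg²·m²·s⁻⁴.
Combining: lm⁻²·Wb²·N² = cd⁻² · (kg²·m⁴·s⁻⁴·A⁻²) · (kg²·m²·s⁻⁴) = kg⁴·m⁶·s⁻⁸·A⁻²·cd⁻².
The exponent of s is -8.

-8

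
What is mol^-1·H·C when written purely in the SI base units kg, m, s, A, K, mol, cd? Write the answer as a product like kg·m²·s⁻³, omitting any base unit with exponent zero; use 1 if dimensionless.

kg·m²·s⁻¹·A⁻¹·mol⁻¹

H = Wb/A (inductance = flux per current),
    = kg·m²·s⁻²·A⁻².
C = A·s = s·A (charge = current × time).
Combining: mol⁻¹·H·C = mol⁻¹ · (kg·m²·s⁻²·A⁻²) · (s·A) = kg·m²·s⁻¹·A⁻¹·mol⁻¹.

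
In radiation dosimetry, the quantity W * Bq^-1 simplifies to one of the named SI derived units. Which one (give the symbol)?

J

W = kg·m²·s⁻³.
Bq = s⁻¹.
So Bq⁻¹ = s.
Combining: W·Bq⁻¹ = (kg·m²·s⁻³) · s = kg·m²·s⁻².
kg·m²·s⁻² is the base-SI form of the joule.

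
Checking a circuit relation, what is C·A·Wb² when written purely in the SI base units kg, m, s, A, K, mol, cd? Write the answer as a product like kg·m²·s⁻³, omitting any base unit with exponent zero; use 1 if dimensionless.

kg²·m⁴·s⁻³

C = A·s = s·A (charge = current × time).
Wb = V·s (flux: a volt is a weber per second),
    = kg·m²·s⁻²·A⁻¹.
So Wb² = kg²·m⁴·s⁻⁴·A⁻².
Combining: C·A·Wb² = (s·A) · A · (kg²·m⁴·s⁻⁴·A⁻²) = kg²·m⁴·s⁻³.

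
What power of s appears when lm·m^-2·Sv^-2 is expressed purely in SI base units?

4

lm = cd·sr = cd (luminous flux; sr is dimensionless).
Sv = J/kg (equivalent dose = energy per mass),
    = m²·s⁻².
So Sv⁻² = m⁻⁴·s⁴.
Combining: lm·m⁻²·Sv⁻² = cd · m⁻² · (m⁻⁴·s⁴) = m⁻⁶·s⁴·cd.
The exponent of s is 4.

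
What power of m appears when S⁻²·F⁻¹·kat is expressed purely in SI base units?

S = 1/Ω (conductance is reciprocal resistance),
    = kg⁻¹·m⁻²·s³·A².
So S⁻² = kg²·m⁴·s⁻⁶·A⁻⁴.
F = C/V (capacitance = charge per voltage),
    = A·s/(kg·m²·s⁻³·A⁻¹) (substituting C and V),
    = kg⁻¹·m⁻²·s⁴·A².
So F⁻¹ = kg·m²·s⁻⁴·A⁻².
kat = mol/s = s⁻¹·mol (catalytic activity).
Combining: S⁻²·F⁻¹·kat = (kg²·m⁴·s⁻⁶·A⁻⁴) · (kg·m²·s⁻⁴·A⁻²) · (s⁻¹·mol) = kg³·m⁶·s⁻¹¹·A⁻⁶·mol.
The exponent of m is 6.

6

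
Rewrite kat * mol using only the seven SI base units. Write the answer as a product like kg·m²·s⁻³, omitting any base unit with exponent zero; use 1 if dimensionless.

s⁻¹·mol²

kat = mol/s = s⁻¹·mol (catalytic activity).
Combining: kat·mol = (s⁻¹·mol) · mol = s⁻¹·mol².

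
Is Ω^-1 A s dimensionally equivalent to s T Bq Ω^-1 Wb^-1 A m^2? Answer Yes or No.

No

Left side:
  Ω = kg·m²·s⁻³·A⁻².
  So Ω⁻¹ = kg⁻¹·m⁻²·s³·A².
  Combining: Ω⁻¹·A·s = (kg⁻¹·m⁻²·s³·A²) · A · s = kg⁻¹·m⁻²·s⁴·A³.
Right side:
  T = kg·s⁻²·A⁻¹.
  Bq = s⁻¹.
  Ω = kg·m²·s⁻³·A⁻².
  So Ω⁻¹ = kg⁻¹·m⁻²·s³·A².
  Wb = kg·m²·s⁻²·A⁻¹.
  So Wb⁻¹ = kg⁻¹·m⁻²·s²·A.
  Combining: s·T·Bq·Ω⁻¹·Wb⁻¹·A·m² = s · (kg·s⁻²·A⁻¹) · s⁻¹ · (kg⁻¹·m⁻²·s³·A²) · (kg⁻¹·m⁻²·s²·A) · A · m² = kg⁻¹·m⁻²·s³·A³.
Left is kg⁻¹·m⁻²·s⁴·A³; right is kg⁻¹·m⁻²·s³·A³ — different.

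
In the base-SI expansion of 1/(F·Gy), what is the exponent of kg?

F = C/V (capacitance = charge per voltage),
    = A·s/(kg·m²·s⁻³·A⁻¹) (substituting C and V),
    = kg⁻¹·m⁻²·s⁴·A².
So F⁻¹ = kg·m²·s⁻⁴·A⁻².
Gy = J/kg (absorbed dose = energy per mass),
    = m²·s⁻².
So Gy⁻¹ = m⁻²·s².
Combining: F⁻¹·Gy⁻¹ = (kg·m²·s⁻⁴·A⁻²) · (m⁻²·s²) = kg·s⁻²·A⁻².
The exponent of kg is 1.

1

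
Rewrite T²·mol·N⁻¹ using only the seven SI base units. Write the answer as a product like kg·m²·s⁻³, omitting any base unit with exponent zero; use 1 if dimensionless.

T = kg·s⁻²·A⁻¹.
So T² = kg²·s⁻⁴·A⁻².
N = kg·m·s⁻².
So N⁻¹ = kg⁻¹·m⁻¹·s².
Combining: T²·mol·N⁻¹ = (kg²·s⁻⁴·A⁻²) · mol · (kg⁻¹·m⁻¹·s²) = kg·m⁻¹·s⁻²·A⁻²·mol.

kg·m⁻¹·s⁻²·A⁻²·mol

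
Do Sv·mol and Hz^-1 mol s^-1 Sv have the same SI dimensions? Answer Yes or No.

Left side:
  Sv = m²·s⁻².
  Combining: Sv·mol = (m²·s⁻²) · mol = m²·s⁻²·mol.
Right side:
  Hz = 1/s = s⁻¹ (frequency is cycles per second).
  So Hz⁻¹ = s.
  Sv = J/kg (equivalent dose = energy per mass),
      = m²·s⁻².
  Combining: Hz⁻¹·mol·s⁻¹·Sv = s · mol · s⁻¹ · (m²·s⁻²) = m²·s⁻²·mol.
Both reduce to m²·s⁻²·mol.

Yes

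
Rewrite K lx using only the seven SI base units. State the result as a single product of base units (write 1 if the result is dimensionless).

lx = m⁻²·cd.
Combining: K·lx = K · (m⁻²·cd) = m⁻²·K·cd.

m⁻²·K·cd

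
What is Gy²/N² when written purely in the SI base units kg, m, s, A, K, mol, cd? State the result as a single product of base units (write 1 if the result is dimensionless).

N = kg·m/s² = kg·m·s⁻² (force = mass × acceleration).
So N⁻² = kg⁻²·m⁻²·s⁴.
Gy = J/kg (absorbed dose = energy per mass),
    = m²·s⁻².
So Gy² = m⁴·s⁻⁴.
Combining: N⁻²·Gy² = (kg⁻²·m⁻²·s⁴) · (m⁴·s⁻⁴) = kg⁻²·m².

kg⁻²·m²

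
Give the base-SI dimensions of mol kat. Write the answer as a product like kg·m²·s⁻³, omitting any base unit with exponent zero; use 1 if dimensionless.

kat = s⁻¹·mol.
Combining: mol·kat = mol · (s⁻¹·mol) = s⁻¹·mol².

s⁻¹·mol²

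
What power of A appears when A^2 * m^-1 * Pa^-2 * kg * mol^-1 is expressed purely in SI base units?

2

Pa = kg·m⁻¹·s⁻².
So Pa⁻² = kg⁻²·m²·s⁴.
Combining: A²·m⁻¹·Pa⁻²·kg·mol⁻¹ = A² · m⁻¹ · (kg⁻²·m²·s⁴) · kg · mol⁻¹ = kg⁻¹·m·s⁴·A²·mol⁻¹.
The exponent of A is 2.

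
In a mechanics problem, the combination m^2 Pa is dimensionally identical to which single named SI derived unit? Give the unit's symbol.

N

Pa = N/m² (pressure = force per area),
    = kg·m⁻¹·s⁻².
Combining: m²·Pa = m² · (kg·m⁻¹·s⁻²) = kg·m·s⁻².
kg·m·s⁻² is the base-SI form of the newton.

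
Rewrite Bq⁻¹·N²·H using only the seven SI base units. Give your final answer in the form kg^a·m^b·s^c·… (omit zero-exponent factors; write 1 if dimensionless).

Bq = 1/s = s⁻¹ (activity is decays per second).
So Bq⁻¹ = s.
N = kg·m/s² = kg·m·s⁻² (force = mass × acceleration).
So N² = kg²·m²·s⁻⁴.
H = Wb/A (inductance = flux per current),
    = kg·m²·s⁻²·A⁻².
Combining: Bq⁻¹·N²·H = s · (kg²·m²·s⁻⁴) · (kg·m²·s⁻²·A⁻²) = kg³·m⁴·s⁻⁵·A⁻².

kg³·m⁴·s⁻⁵·A⁻²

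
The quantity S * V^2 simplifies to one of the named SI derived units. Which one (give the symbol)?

W

S = 1/Ω (conductance is reciprocal resistance),
    = kg⁻¹·m⁻²·s³·A².
V = W/A (potential = power per current),
    = kg·m²·s⁻³·A⁻¹.
So V² = kg²·m⁴·s⁻⁶·A⁻².
Combining: S·V² = (kg⁻¹·m⁻²·s³·A²) · (kg²·m⁴·s⁻⁶·A⁻²) = kg·m²·s⁻³.
kg·m²·s⁻³ is the base-SI form of the watt.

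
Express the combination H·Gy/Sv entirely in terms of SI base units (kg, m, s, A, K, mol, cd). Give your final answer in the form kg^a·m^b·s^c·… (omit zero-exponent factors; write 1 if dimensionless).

H = Wb/A (inductance = flux per current),
    = kg·m²·s⁻²·A⁻².
Sv = J/kg (equivalent dose = energy per mass),
    = m²·s⁻².
So Sv⁻¹ = m⁻²·s².
Gy = J/kg (absorbed dose = energy per mass),
    = m²·s⁻².
Combining: H·Sv⁻¹·Gy = (kg·m²·s⁻²·A⁻²) · (m⁻²·s²) · (m²·s⁻²) = kg·m²·s⁻²·A⁻².

kg·m²·s⁻²·A⁻²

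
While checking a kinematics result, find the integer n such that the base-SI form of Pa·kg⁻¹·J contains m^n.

1

Pa = kg·m⁻¹·s⁻².
J = kg·m²·s⁻².
Combining: Pa·kg⁻¹·J = (kg·m⁻¹·s⁻²) · kg⁻¹ · (kg·m²·s⁻²) = kg·m·s⁻⁴.
The exponent of m is 1.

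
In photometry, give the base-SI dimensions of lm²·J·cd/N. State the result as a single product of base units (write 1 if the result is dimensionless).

m·cd³

lm = cd·sr = cd (luminous flux; sr is dimensionless).
So lm² = cd².
J = N·m (work = force × distance),
    = kg·m²·s⁻².
N = kg·m/s² = kg·m·s⁻² (force = mass × acceleration).
So N⁻¹ = kg⁻¹·m⁻¹·s².
Combining: lm²·J·N⁻¹·cd = cd² · (kg·m²·s⁻²) · (kg⁻¹·m⁻¹·s²) · cd = m·cd³.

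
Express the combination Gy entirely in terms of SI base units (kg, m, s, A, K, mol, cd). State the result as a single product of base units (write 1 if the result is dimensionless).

m²·s⁻²

Gy = J/kg (absorbed dose = energy per mass),
    = m²·s⁻².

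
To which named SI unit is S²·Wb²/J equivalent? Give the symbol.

F

S = 1/Ω (conductance is reciprocal resistance),
    = kg⁻¹·m⁻²·s³·A².
So S² = kg⁻²·m⁻⁴·s⁶·A⁴.
J = N·m (work = force × distance),
    = kg·m²·s⁻².
So J⁻¹ = kg⁻¹·m⁻²·s².
Wb = V·s (flux: a volt is a weber per second),
    = kg·m²·s⁻²·A⁻¹.
So Wb² = kg²·m⁴·s⁻⁴·A⁻².
Combining: S²·J⁻¹·Wb² = (kg⁻²·m⁻⁴·s⁶·A⁴) · (kg⁻¹·m⁻²·s²) · (kg²·m⁴·s⁻⁴·A⁻²) = kg⁻¹·m⁻²·s⁴·A².
kg⁻¹·m⁻²·s⁴·A² is the base-SI form of the farad.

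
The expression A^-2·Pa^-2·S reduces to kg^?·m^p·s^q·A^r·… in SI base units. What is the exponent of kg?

-3

Pa = N/m² (pressure = force per area),
    = kg·m⁻¹·s⁻².
So Pa⁻² = kg⁻²·m²·s⁴.
S = 1/Ω (conductance is reciprocal resistance),
    = kg⁻¹·m⁻²·s³·A².
Combining: A⁻²·Pa⁻²·S = A⁻² · (kg⁻²·m²·s⁴) · (kg⁻¹·m⁻²·s³·A²) = kg⁻³·s⁷.
The exponent of kg is -3.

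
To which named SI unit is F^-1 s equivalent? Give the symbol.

Ω

F = C/V (capacitance = charge per voltage),
    = A·s/(kg·m²·s⁻³·A⁻¹) (substituting C and V),
    = kg⁻¹·m⁻²·s⁴·A².
So F⁻¹ = kg·m²·s⁻⁴·A⁻².
Combining: F⁻¹·s = (kg·m²·s⁻⁴·A⁻²) · s = kg·m²·s⁻³·A⁻².
kg·m²·s⁻³·A⁻² is the base-SI form of the ohm.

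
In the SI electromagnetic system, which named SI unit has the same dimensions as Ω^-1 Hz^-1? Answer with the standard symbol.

F

Ω = V/A (resistance = voltage per current),
    = kg·m²·s⁻³·A⁻².
So Ω⁻¹ = kg⁻¹·m⁻²·s³·A².
Hz = 1/s = s⁻¹ (frequency is cycles per second).
So Hz⁻¹ = s.
Combining: Ω⁻¹·Hz⁻¹ = (kg⁻¹·m⁻²·s³·A²) · s = kg⁻¹·m⁻²·s⁴·A².
kg⁻¹·m⁻²·s⁴·A² is the base-SI form of the farad.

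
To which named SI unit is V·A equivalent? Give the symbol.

W

V = W/A (potential = power per current),
    = kg·m²·s⁻³·A⁻¹.
Combining: V·A = (kg·m²·s⁻³·A⁻¹) · A = kg·m²·s⁻³.
kg·m²·s⁻³ is the base-SI form of the watt.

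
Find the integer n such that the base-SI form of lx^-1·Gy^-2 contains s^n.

lx = m⁻²·cd.
So lx⁻¹ = m²·cd⁻¹.
Gy = m²·s⁻².
So Gy⁻² = m⁻⁴·s⁴.
Combining: lx⁻¹·Gy⁻² = (m²·cd⁻¹) · (m⁻⁴·s⁴) = m⁻²·s⁴·cd⁻¹.
The exponent of s is 4.

4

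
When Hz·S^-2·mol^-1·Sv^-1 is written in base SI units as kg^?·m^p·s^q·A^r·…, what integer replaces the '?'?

2

Hz = s⁻¹.
S = kg⁻¹·m⁻²·s³·A².
So S⁻² = kg²·m⁴·s⁻⁶·A⁻⁴.
Sv = m²·s⁻².
So Sv⁻¹ = m⁻²·s².
Combining: Hz·S⁻²·mol⁻¹·Sv⁻¹ = s⁻¹ · (kg²·m⁴·s⁻⁶·A⁻⁴) · mol⁻¹ · (m⁻²·s²) = kg²·m²·s⁻⁵·A⁻⁴·mol⁻¹.
The exponent of kg is 2.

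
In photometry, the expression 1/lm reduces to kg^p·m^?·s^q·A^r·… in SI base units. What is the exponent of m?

lm = cd·sr = cd (luminous flux; sr is dimensionless).
So lm⁻¹ = cd⁻¹.
The exponent of m is 0.

0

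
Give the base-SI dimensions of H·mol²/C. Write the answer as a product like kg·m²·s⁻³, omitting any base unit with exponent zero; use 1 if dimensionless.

H = Wb/A (inductance = flux per current),
    = kg·m²·s⁻²·A⁻².
C = A·s = s·A (charge = current × time).
So C⁻¹ = s⁻¹·A⁻¹.
Combining: H·mol²·C⁻¹ = (kg·m²·s⁻²·A⁻²) · mol² · (s⁻¹·A⁻¹) = kg·m²·s⁻³·A⁻³·mol².

kg·m²·s⁻³·A⁻³·mol²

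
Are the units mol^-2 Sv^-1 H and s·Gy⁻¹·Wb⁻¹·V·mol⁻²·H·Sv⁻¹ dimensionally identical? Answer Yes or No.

No

Left side:
  Sv = m²·s⁻².
  So Sv⁻¹ = m⁻²·s².
  H = kg·m²·s⁻²·A⁻².
  Combining: mol⁻²·Sv⁻¹·H = mol⁻² · (m⁻²·s²) · (kg·m²·s⁻²·A⁻²) = kg·A⁻²·mol⁻².
Right side:
  Gy = m²·s⁻².
  So Gy⁻¹ = m⁻²·s².
  Wb = kg·m²·s⁻²·A⁻¹.
  So Wb⁻¹ = kg⁻¹·m⁻²·s²·A.
  V = kg·m²·s⁻³·A⁻¹.
  H = kg·m²·s⁻²·A⁻².
  Sv = m²·s⁻².
  So Sv⁻¹ = m⁻²·s².
  Combining: s·Gy⁻¹·Wb⁻¹·V·mol⁻²·H·Sv⁻¹ = s · (m⁻²·s²) · (kg⁻¹·m⁻²·s²·A) · (kg·m²·s⁻³·A⁻¹) · mol⁻² · (kg·m²·s⁻²·A⁻²) · (m⁻²·s²) = kg·m⁻²·s²·A⁻²·mol⁻².
Left is kg·A⁻²·mol⁻²; right is kg·m⁻²·s²·A⁻²·mol⁻² — different.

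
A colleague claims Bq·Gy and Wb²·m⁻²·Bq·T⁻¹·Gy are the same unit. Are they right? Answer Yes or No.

Left side:
  Bq = 1/s = s⁻¹ (activity is decays per second).
  Gy = J/kg (absorbed dose = energy per mass),
      = m²·s⁻².
  Combining: Bq·Gy = s⁻¹ · (m²·s⁻²) = m²·s⁻³.
Right side:
  Wb = V·s (flux: a volt is a weber per second),
      = kg·m²·s⁻²·A⁻¹.
  So Wb² = kg²·m⁴·s⁻⁴·A⁻².
  Bq = 1/s = s⁻¹ (activity is decays per second).
  T = Wb/m² (flux density = flux per area),
      = kg·s⁻²·A⁻¹.
  So T⁻¹ = kg⁻¹·s²·A.
  Gy = J/kg (absorbed dose = energy per mass),
      = m²·s⁻².
  Combining: Wb²·m⁻²·Bq·T⁻¹·Gy = (kg²·m⁴·s⁻⁴·A⁻²) · m⁻² · s⁻¹ · (kg⁻¹·s²·A) · (m²·s⁻²) = kg·m⁴·s⁻⁵·A⁻¹.
Left is m²·s⁻³; right is kg·m⁴·s⁻⁵·A⁻¹ — different.

No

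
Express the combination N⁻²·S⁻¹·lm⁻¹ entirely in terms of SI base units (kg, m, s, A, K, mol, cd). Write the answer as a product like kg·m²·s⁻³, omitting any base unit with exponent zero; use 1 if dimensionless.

N = kg·m·s⁻².
So N⁻² = kg⁻²·m⁻²·s⁴.
S = kg⁻¹·m⁻²·s³·A².
So S⁻¹ = kg·m²·s⁻³·A⁻².
lm = cd.
So lm⁻¹ = cd⁻¹.
Combining: N⁻²·S⁻¹·lm⁻¹ = (kg⁻²·m⁻²·s⁴) · (kg·m²·s⁻³·A⁻²) · cd⁻¹ = kg⁻¹·s·A⁻²·cd⁻¹.

kg⁻¹·s·A⁻²·cd⁻¹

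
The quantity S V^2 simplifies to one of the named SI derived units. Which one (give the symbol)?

W

S = 1/Ω (conductance is reciprocal resistance),
    = kg⁻¹·m⁻²·s³·A².
V = W/A (potential = power per current),
    = kg·m²·s⁻³·A⁻¹.
So V² = kg²·m⁴·s⁻⁶·A⁻².
Combining: S·V² = (kg⁻¹·m⁻²·s³·A²) · (kg²·m⁴·s⁻⁶·A⁻²) = kg·m²·s⁻³.
kg·m²·s⁻³ is the base-SI form of the watt.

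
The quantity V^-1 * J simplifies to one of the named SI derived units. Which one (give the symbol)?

C

V = W/A (potential = power per current),
    = kg·m²·s⁻³·A⁻¹.
So V⁻¹ = kg⁻¹·m⁻²·s³·A.
J = N·m (work = force × distance),
    = kg·m²·s⁻².
Combining: V⁻¹·J = (kg⁻¹·m⁻²·s³·A) · (kg·m²·s⁻²) = s·A.
s·A is the base-SI form of the coulomb.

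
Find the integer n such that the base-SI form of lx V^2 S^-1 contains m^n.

lx = lm/m² (illuminance = luminous flux per area),
    = m⁻²·cd.
V = W/A (potential = power per current),
    = kg·m²·s⁻³·A⁻¹.
So V² = kg²·m⁴·s⁻⁶·A⁻².
S = 1/Ω (conductance is reciprocal resistance),
    = kg⁻¹·m⁻²·s³·A².
So S⁻¹ = kg·m²·s⁻³·A⁻².
Combining: lx·V²·S⁻¹ = (m⁻²·cd) · (kg²·m⁴·s⁻⁶·A⁻²) · (kg·m²·s⁻³·A⁻²) = kg³·m⁴·s⁻⁹·A⁻⁴·cd.
The exponent of m is 4.

4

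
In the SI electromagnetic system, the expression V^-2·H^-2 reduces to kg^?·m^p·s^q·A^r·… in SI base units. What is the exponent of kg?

-4

V = kg·m²·s⁻³·A⁻¹.
So V⁻² = kg⁻²·m⁻⁴·s⁶·A².
H = kg·m²·s⁻²·A⁻².
So H⁻² = kg⁻²·m⁻⁴·s⁴·A⁴.
Combining: V⁻²·H⁻² = (kg⁻²·m⁻⁴·s⁶·A²) · (kg⁻²·m⁻⁴·s⁴·A⁴) = kg⁻⁴·m⁻⁸·s¹⁰·A⁶.
The exponent of kg is -4.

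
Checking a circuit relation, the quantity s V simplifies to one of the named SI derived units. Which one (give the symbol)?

V = W/A (potential = power per current),
    = kg·m²·s⁻³·A⁻¹.
Combining: s·V = s · (kg·m²·s⁻³·A⁻¹) = kg·m²·s⁻²·A⁻¹.
kg·m²·s⁻²·A⁻¹ is the base-SI form of the weber.

Wb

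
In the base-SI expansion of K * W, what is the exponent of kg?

1

W = J/s (power = energy per time),
    = kg·m²·s⁻³.
Combining: K·W = K · (kg·m²·s⁻³) = kg·m²·s⁻³·K.
The exponent of kg is 1.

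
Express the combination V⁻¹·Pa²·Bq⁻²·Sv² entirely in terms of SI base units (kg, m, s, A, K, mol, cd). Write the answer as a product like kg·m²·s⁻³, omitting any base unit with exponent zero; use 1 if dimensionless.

V = W/A (potential = power per current),
    = kg·m²·s⁻³·A⁻¹.
So V⁻¹ = kg⁻¹·m⁻²·s³·A.
Pa = N/m² (pressure = force per area),
    = kg·m⁻¹·s⁻².
So Pa² = kg²·m⁻²·s⁻⁴.
Bq = 1/s = s⁻¹ (activity is decays per second).
So Bq⁻² = s².
Sv = J/kg (equivalent dose = energy per mass),
    = m²·s⁻².
So Sv² = m⁴·s⁻⁴.
Combining: V⁻¹·Pa²·Bq⁻²·Sv² = (kg⁻¹·m⁻²·s³·A) · (kg²·m⁻²·s⁻⁴) · s² · (m⁴·s⁻⁴) = kg·s⁻³·A.

kg·s⁻³·A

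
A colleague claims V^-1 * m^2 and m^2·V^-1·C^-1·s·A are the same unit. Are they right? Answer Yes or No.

Yes

Left side:
  V = W/A (potential = power per current),
      = kg·m²·s⁻³·A⁻¹.
  So V⁻¹ = kg⁻¹·m⁻²·s³·A.
  Combining: V⁻¹·m² = (kg⁻¹·m⁻²·s³·A) · m² = kg⁻¹·s³·A.
Right side:
  V = kg·m²·s⁻³·A⁻¹.
  So V⁻¹ = kg⁻¹·m⁻²·s³·A.
  C = s·A.
  So C⁻¹ = s⁻¹·A⁻¹.
  Combining: m²·V⁻¹·C⁻¹·s·A = m² · (kg⁻¹·m⁻²·s³·A) · (s⁻¹·A⁻¹) · s · A = kg⁻¹·s³·A.
Both reduce to kg⁻¹·s³·A.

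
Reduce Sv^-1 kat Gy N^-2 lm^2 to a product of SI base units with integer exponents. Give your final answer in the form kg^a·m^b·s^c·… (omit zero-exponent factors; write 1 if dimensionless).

Sv = J/kg (equivalent dose = energy per mass),
    = m²·s⁻².
So Sv⁻¹ = m⁻²·s².
kat = mol/s = s⁻¹·mol (catalytic activity).
Gy = J/kg (absorbed dose = energy per mass),
    = m²·s⁻².
N = kg·m/s² = kg·m·s⁻² (force = mass × acceleration).
So N⁻² = kg⁻²·m⁻²·s⁴.
lm = cd·sr = cd (luminous flux; sr is dimensionless).
So lm² = cd².
Combining: Sv⁻¹·kat·Gy·N⁻²·lm² = (m⁻²·s²) · (s⁻¹·mol) · (m²·s⁻²) · (kg⁻²·m⁻²·s⁴) · cd² = kg⁻²·m⁻²·s³·mol·cd².

kg⁻²·m⁻²·s³·mol·cd²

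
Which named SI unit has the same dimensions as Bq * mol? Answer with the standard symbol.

Bq = s⁻¹.
Combining: Bq·mol = s⁻¹ · mol = s⁻¹·mol.
s⁻¹·mol is the base-SI form of the katal.

kat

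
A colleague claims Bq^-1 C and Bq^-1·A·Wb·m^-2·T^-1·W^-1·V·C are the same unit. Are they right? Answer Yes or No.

Left side:
  Bq = 1/s = s⁻¹ (activity is decays per second).
  So Bq⁻¹ = s.
  C = A·s = s·A (charge = current × time).
  Combining: Bq⁻¹·C = s · (s·A) = s²·A.
Right side:
  Bq = 1/s = s⁻¹ (activity is decays per second).
  So Bq⁻¹ = s.
  Wb = V·s (flux: a volt is a weber per second),
      = kg·m²·s⁻²·A⁻¹.
  T = Wb/m² (flux density = flux per area),
      = kg·s⁻²·A⁻¹.
  So T⁻¹ = kg⁻¹·s²·A.
  W = J/s (power = energy per time),
      = kg·m²·s⁻³.
  So W⁻¹ = kg⁻¹·m⁻²·s³.
  V = W/A (potential = power per current),
      = kg·m²·s⁻³·A⁻¹.
  C = A·s = s·A (charge = current × time).
  Combining: Bq⁻¹·A·Wb·m⁻²·T⁻¹·W⁻¹·V·C = s · A · (kg·m²·s⁻²·A⁻¹) · m⁻² · (kg⁻¹·s²·A) · (kg⁻¹·m⁻²·s³) · (kg·m²·s⁻³·A⁻¹) · (s·A) = s²·A.
Both reduce to s²·A.

Yes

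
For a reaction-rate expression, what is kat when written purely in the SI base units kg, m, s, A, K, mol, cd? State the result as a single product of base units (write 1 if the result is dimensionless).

kat = mol/s = s⁻¹·mol (catalytic activity).

s⁻¹·mol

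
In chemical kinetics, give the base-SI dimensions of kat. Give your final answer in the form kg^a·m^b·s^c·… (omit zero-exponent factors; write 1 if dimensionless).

kat = mol/s = s⁻¹·mol (catalytic activity).

s⁻¹·mol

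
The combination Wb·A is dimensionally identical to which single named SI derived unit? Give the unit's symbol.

Wb = V·s (flux: a volt is a weber per second),
    = kg·m²·s⁻²·A⁻¹.
Combining: Wb·A = (kg·m²·s⁻²·A⁻¹) · A = kg·m²·s⁻².
kg·m²·s⁻² is the base-SI form of the joule.

J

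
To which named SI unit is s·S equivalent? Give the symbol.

S = 1/Ω (conductance is reciprocal resistance),
    = kg⁻¹·m⁻²·s³·A².
Combining: s·S = s · (kg⁻¹·m⁻²·s³·A²) = kg⁻¹·m⁻²·s⁴·A².
kg⁻¹·m⁻²·s⁴·A² is the base-SI form of the farad.

F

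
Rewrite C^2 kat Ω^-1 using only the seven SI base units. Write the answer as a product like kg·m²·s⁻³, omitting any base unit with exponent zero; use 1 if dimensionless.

kg⁻¹·m⁻²·s⁴·A⁴·mol

C = s·A.
So C² = s²·A².
kat = s⁻¹·mol.
Ω = kg·m²·s⁻³·A⁻².
So Ω⁻¹ = kg⁻¹·m⁻²·s³·A².
Combining: C²·kat·Ω⁻¹ = (s²·A²) · (s⁻¹·mol) · (kg⁻¹·m⁻²·s³·A²) = kg⁻¹·m⁻²·s⁴·A⁴·mol.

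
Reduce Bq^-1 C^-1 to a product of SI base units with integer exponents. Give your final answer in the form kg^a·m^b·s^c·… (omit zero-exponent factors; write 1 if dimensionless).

Bq = 1/s = s⁻¹ (activity is decays per second).
So Bq⁻¹ = s.
C = A·s = s·A (charge = current × time).
So C⁻¹ = s⁻¹·A⁻¹.
Combining: Bq⁻¹·C⁻¹ = s · (s⁻¹·A⁻¹) = A⁻¹.

A⁻¹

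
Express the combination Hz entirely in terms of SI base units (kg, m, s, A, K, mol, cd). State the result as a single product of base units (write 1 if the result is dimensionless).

s⁻¹

Hz = 1/s = s⁻¹ (frequency is cycles per second).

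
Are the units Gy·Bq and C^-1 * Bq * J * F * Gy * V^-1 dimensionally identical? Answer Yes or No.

No

Left side:
  Gy = J/kg (absorbed dose = energy per mass),
      = m²·s⁻².
  Bq = 1/s = s⁻¹ (activity is decays per second).
  Combining: Gy·Bq = (m²·s⁻²) · s⁻¹ = m²·s⁻³.
Right side:
  C = A·s = s·A (charge = current × time).
  So C⁻¹ = s⁻¹·A⁻¹.
  Bq = 1/s = s⁻¹ (activity is decays per second).
  J = N·m (work = force × distance),
      = kg·m²·s⁻².
  F = C/V (capacitance = charge per voltage),
      = A·s/(kg·m²·s⁻³·A⁻¹) (substituting C and V),
      = kg⁻¹·m⁻²·s⁴·A².
  Gy = J/kg (absorbed dose = energy per mass),
      = m²·s⁻².
  V = W/A (potential = power per current),
      = kg·m²·s⁻³·A⁻¹.
  So V⁻¹ = kg⁻¹·m⁻²·s³·A.
  Combining: C⁻¹·Bq·J·F·Gy·V⁻¹ = (s⁻¹·A⁻¹) · s⁻¹ · (kg·m²·s⁻²) · (kg⁻¹·m⁻²·s⁴·A²) · (m²·s⁻²) · (kg⁻¹·m⁻²·s³·A) = kg⁻¹·s·A².
Left is m²·s⁻³; right is kg⁻¹·s·A² — different.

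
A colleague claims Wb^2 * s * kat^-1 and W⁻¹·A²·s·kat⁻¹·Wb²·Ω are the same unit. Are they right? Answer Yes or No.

Left side:
  Wb = kg·m²·s⁻²·A⁻¹.
  So Wb² = kg²·m⁴·s⁻⁴·A⁻².
  kat = s⁻¹·mol.
  So kat⁻¹ = s·mol⁻¹.
  Combining: Wb²·s·kat⁻¹ = (kg²·m⁴·s⁻⁴·A⁻²) · s · (s·mol⁻¹) = kg²·m⁴·s⁻²·A⁻²·mol⁻¹.
Right side:
  W = kg·m²·s⁻³.
  So W⁻¹ = kg⁻¹·m⁻²·s³.
  kat = s⁻¹·mol.
  So kat⁻¹ = s·mol⁻¹.
  Wb = kg·m²·s⁻²·A⁻¹.
  So Wb² = kg²·m⁴·s⁻⁴·A⁻².
  Ω = kg·m²·s⁻³·A⁻².
  Combining: W⁻¹·A²·s·kat⁻¹·Wb²·Ω = (kg⁻¹·m⁻²·s³) · A² · s · (s·mol⁻¹) · (kg²·m⁴·s⁻⁴·A⁻²) · (kg·m²·s⁻³·A⁻²) = kg²·m⁴·s⁻²·A⁻²·mol⁻¹.
Both reduce to kg²·m⁴·s⁻²·A⁻²·mol⁻¹.

Yes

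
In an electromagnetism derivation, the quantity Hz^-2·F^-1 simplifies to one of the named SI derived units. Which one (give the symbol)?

H

Hz = s⁻¹.
So Hz⁻² = s².
F = kg⁻¹·m⁻²·s⁴·A².
So F⁻¹ = kg·m²·s⁻⁴·A⁻².
Combining: Hz⁻²·F⁻¹ = s² · (kg·m²·s⁻⁴·A⁻²) = kg·m²·s⁻²·A⁻².
kg·m²·s⁻²·A⁻² is the base-SI form of the henry.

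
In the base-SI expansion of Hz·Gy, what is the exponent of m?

Hz = s⁻¹.
Gy = m²·s⁻².
Combining: Hz·Gy = s⁻¹ · (m²·s⁻²) = m²·s⁻³.
The exponent of m is 2.

2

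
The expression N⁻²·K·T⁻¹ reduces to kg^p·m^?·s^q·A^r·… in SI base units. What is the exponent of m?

N = kg·m·s⁻².
So N⁻² = kg⁻²·m⁻²·s⁴.
T = kg·s⁻²·A⁻¹.
So T⁻¹ = kg⁻¹·s²·A.
Combining: N⁻²·K·T⁻¹ = (kg⁻²·m⁻²·s⁴) · K · (kg⁻¹·s²·A) = kg⁻³·m⁻²·s⁶·A·K.
The exponent of m is -2.

-2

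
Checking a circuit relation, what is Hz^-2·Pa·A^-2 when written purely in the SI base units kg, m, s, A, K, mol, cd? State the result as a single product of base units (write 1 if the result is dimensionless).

kg·m⁻¹·A⁻²

Hz = 1/s = s⁻¹ (frequency is cycles per second).
So Hz⁻² = s².
Pa = N/m² (pressure = force per area),
    = kg·m⁻¹·s⁻².
Combining: Hz⁻²·Pa·A⁻² = s² · (kg·m⁻¹·s⁻²) · A⁻² = kg·m⁻¹·A⁻².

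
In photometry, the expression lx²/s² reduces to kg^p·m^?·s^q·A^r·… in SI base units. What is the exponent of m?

-4

lx = m⁻²·cd.
So lx² = m⁻⁴·cd².
Combining: lx²·s⁻² = (m⁻⁴·cd²) · s⁻² = m⁻⁴·s⁻²·cd².
The exponent of m is -4.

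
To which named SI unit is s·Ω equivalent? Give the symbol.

H

Ω = V/A (resistance = voltage per current),
    = kg·m²·s⁻³·A⁻².
Combining: s·Ω = s · (kg·m²·s⁻³·A⁻²) = kg·m²·s⁻²·A⁻².
kg·m²·s⁻²·A⁻² is the base-SI form of the henry.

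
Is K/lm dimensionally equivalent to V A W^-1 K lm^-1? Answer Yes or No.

Yes

Left side:
  lm = cd·sr = cd (luminous flux; sr is dimensionless).
  So lm⁻¹ = cd⁻¹.
  Combining: K·lm⁻¹ = K · cd⁻¹ = K·cd⁻¹.
Right side:
  V = kg·m²·s⁻³·A⁻¹.
  W = kg·m²·s⁻³.
  So W⁻¹ = kg⁻¹·m⁻²·s³.
  lm = cd.
  So lm⁻¹ = cd⁻¹.
  Combining: V·A·W⁻¹·K·lm⁻¹ = (kg·m²·s⁻³·A⁻¹) · A · (kg⁻¹·m⁻²·s³) · K · cd⁻¹ = K·cd⁻¹.
Both reduce to K·cd⁻¹.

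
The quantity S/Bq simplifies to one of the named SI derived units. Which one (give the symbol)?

S = 1/Ω (conductance is reciprocal resistance),
    = kg⁻¹·m⁻²·s³·A².
Bq = 1/s = s⁻¹ (activity is decays per second).
So Bq⁻¹ = s.
Combining: S·Bq⁻¹ = (kg⁻¹·m⁻²·s³·A²) · s = kg⁻¹·m⁻²·s⁴·A².
kg⁻¹·m⁻²·s⁴·A² is the base-SI form of the farad.

F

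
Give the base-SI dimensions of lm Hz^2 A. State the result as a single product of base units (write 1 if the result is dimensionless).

lm = cd·sr = cd (luminous flux; sr is dimensionless).
Hz = 1/s = s⁻¹ (frequency is cycles per second).
So Hz² = s⁻².
Combining: lm·Hz²·A = cd · s⁻² · A = s⁻²·A·cd.

s⁻²·A·cd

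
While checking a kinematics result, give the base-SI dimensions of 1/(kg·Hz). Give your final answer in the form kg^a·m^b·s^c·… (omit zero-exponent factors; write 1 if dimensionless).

Hz = s⁻¹.
So Hz⁻¹ = s.
Combining: kg⁻¹·Hz⁻¹ = kg⁻¹ · s = kg⁻¹·s.

kg⁻¹·s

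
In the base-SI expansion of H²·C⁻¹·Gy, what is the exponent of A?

H = Wb/A (inductance = flux per current),
    = kg·m²·s⁻²·A⁻².
So H² = kg²·m⁴·s⁻⁴·A⁻⁴.
C = A·s = s·A (charge = current × time).
So C⁻¹ = s⁻¹·A⁻¹.
Gy = J/kg (absorbed dose = energy per mass),
    = m²·s⁻².
Combining: H²·C⁻¹·Gy = (kg²·m⁴·s⁻⁴·A⁻⁴) · (s⁻¹·A⁻¹) · (m²·s⁻²) = kg²·m⁶·s⁻⁷·A⁻⁵.
The exponent of A is -5.

-5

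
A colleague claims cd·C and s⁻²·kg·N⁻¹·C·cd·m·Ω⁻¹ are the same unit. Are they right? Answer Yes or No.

No

Left side:
  C = A·s = s·A (charge = current × time).
  Combining: cd·C = cd · (s·A) = s·A·cd.
Right side:
  N = kg·m/s² = kg·m·s⁻² (force = mass × acceleration).
  So N⁻¹ = kg⁻¹·m⁻¹·s².
  C = A·s = s·A (charge = current × time).
  Ω = V/A (resistance = voltage per current),
      = kg·m²·s⁻³·A⁻².
  So Ω⁻¹ = kg⁻¹·m⁻²·s³·A².
  Combining: s⁻²·kg·N⁻¹·C·cd·m·Ω⁻¹ = s⁻² · kg · (kg⁻¹·m⁻¹·s²) · (s·A) · cd · m · (kg⁻¹·m⁻²·s³·A²) = kg⁻¹·m⁻²·s⁴·A³·cd.
Left is s·A·cd; right is kg⁻¹·m⁻²·s⁴·A³·cd — different.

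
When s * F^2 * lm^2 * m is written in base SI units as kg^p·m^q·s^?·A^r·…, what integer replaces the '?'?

9

F = C/V (capacitance = charge per voltage),
    = A·s/(kg·m²·s⁻³·A⁻¹) (substituting C and V),
    = kg⁻¹·m⁻²·s⁴·A².
So F² = kg⁻²·m⁻⁴·s⁸·A⁴.
lm = cd·sr = cd (luminous flux; sr is dimensionless).
So lm² = cd².
Combining: s·F²·lm²·m = s · (kg⁻²·m⁻⁴·s⁸·A⁴) · cd² · m = kg⁻²·m⁻³·s⁹·A⁴·cd².
The exponent of s is 9.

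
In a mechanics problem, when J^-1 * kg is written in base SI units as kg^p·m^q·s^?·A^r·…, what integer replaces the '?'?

J = N·m (work = force × distance),
    = kg·m²·s⁻².
So J⁻¹ = kg⁻¹·m⁻²·s².
Combining: J⁻¹·kg = (kg⁻¹·m⁻²·s²) · kg = m⁻²·s².
The exponent of s is 2.

2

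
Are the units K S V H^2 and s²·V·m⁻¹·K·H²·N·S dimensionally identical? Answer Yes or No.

No

Left side:
  S = kg⁻¹·m⁻²·s³·A².
  V = kg·m²·s⁻³·A⁻¹.
  H = kg·m²·s⁻²·A⁻².
  So H² = kg²·m⁴·s⁻⁴·A⁻⁴.
  Combining: K·S·V·H² = K · (kg⁻¹·m⁻²·s³·A²) · (kg·m²·s⁻³·A⁻¹) · (kg²·m⁴·s⁻⁴·A⁻⁴) = kg²·m⁴·s⁻⁴·A⁻³·K.
Right side:
  V = W/A (potential = power per current),
      = kg·m²·s⁻³·A⁻¹.
  H = Wb/A (inductance = flux per current),
      = kg·m²·s⁻²·A⁻².
  So H² = kg²·m⁴·s⁻⁴·A⁻⁴.
  N = kg·m/s² = kg·m·s⁻² (force = mass × acceleration).
  S = 1/Ω (conductance is reciprocal resistance),
      = kg⁻¹·m⁻²·s³·A².
  Combining: s²·V·m⁻¹·K·H²·N·S = s² · (kg·m²·s⁻³·A⁻¹) · m⁻¹ · K · (kg²·m⁴·s⁻⁴·A⁻⁴) · (kg·m·s⁻²) · (kg⁻¹·m⁻²·s³·A²) = kg³·m⁴·s⁻⁴·A⁻³·K.
Left is kg²·m⁴·s⁻⁴·A⁻³·K; right is kg³·m⁴·s⁻⁴·A⁻³·K — different.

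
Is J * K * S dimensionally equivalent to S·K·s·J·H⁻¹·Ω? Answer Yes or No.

Left side:
  J = N·m (work = force × distance),
      = kg·m²·s⁻².
  S = 1/Ω (conductance is reciprocal resistance),
      = kg⁻¹·m⁻²·s³·A².
  Combining: J·K·S = (kg·m²·s⁻²) · K · (kg⁻¹·m⁻²·s³·A²) = s·A²·K.
Right side:
  S = kg⁻¹·m⁻²·s³·A².
  J = kg·m²·s⁻².
  H = kg·m²·s⁻²·A⁻².
  So H⁻¹ = kg⁻¹·m⁻²·s²·A².
  Ω = kg·m²·s⁻³·A⁻².
  Combining: S·K·s·J·H⁻¹·Ω = (kg⁻¹·m⁻²·s³·A²) · K · s · (kg·m²·s⁻²) · (kg⁻¹·m⁻²·s²·A²) · (kg·m²·s⁻³·A⁻²) = s·A²·K.
Both reduce to s·A²·K.

Yes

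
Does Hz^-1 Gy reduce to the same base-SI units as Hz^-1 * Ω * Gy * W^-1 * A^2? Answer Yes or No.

Yes

Left side:
  Hz = 1/s = s⁻¹ (frequency is cycles per second).
  So Hz⁻¹ = s.
  Gy = J/kg (absorbed dose = energy per mass),
      = m²·s⁻².
  Combining: Hz⁻¹·Gy = s · (m²·s⁻²) = m²·s⁻¹.
Right side:
  Hz = s⁻¹.
  So Hz⁻¹ = s.
  Ω = kg·m²·s⁻³·A⁻².
  Gy = m²·s⁻².
  W = kg·m²·s⁻³.
  So W⁻¹ = kg⁻¹·m⁻²·s³.
  Combining: Hz⁻¹·Ω·Gy·W⁻¹·A² = s · (kg·m²·s⁻³·A⁻²) · (m²·s⁻²) · (kg⁻¹·m⁻²·s³) · A² = m²·s⁻¹.
Both reduce to m²·s⁻¹.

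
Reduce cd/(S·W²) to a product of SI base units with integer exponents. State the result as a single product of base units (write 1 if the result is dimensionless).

kg⁻¹·m⁻²·s³·A⁻²·cd

S = kg⁻¹·m⁻²·s³·A².
So S⁻¹ = kg·m²·s⁻³·A⁻².
W = kg·m²·s⁻³.
So W⁻² = kg⁻²·m⁻⁴·s⁶.
Combining: S⁻¹·W⁻²·cd = (kg·m²·s⁻³·A⁻²) · (kg⁻²·m⁻⁴·s⁶) · cd = kg⁻¹·m⁻²·s³·A⁻²·cd.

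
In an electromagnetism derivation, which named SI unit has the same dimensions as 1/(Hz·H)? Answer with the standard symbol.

S

Hz = 1/s = s⁻¹ (frequency is cycles per second).
So Hz⁻¹ = s.
H = Wb/A (inductance = flux per current),
    = kg·m²·s⁻²·A⁻².
So H⁻¹ = kg⁻¹·m⁻²·s²·A².
Combining: Hz⁻¹·H⁻¹ = s · (kg⁻¹·m⁻²·s²·A²) = kg⁻¹·m⁻²·s³·A².
kg⁻¹·m⁻²·s³·A² is the base-SI form of the siemens.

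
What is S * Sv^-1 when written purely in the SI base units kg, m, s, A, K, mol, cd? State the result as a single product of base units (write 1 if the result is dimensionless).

S = kg⁻¹·m⁻²·s³·A².
Sv = m²·s⁻².
So Sv⁻¹ = m⁻²·s².
Combining: S·Sv⁻¹ = (kg⁻¹·m⁻²·s³·A²) · (m⁻²·s²) = kg⁻¹·m⁻⁴·s⁵·A².

kg⁻¹·m⁻⁴·s⁵·A²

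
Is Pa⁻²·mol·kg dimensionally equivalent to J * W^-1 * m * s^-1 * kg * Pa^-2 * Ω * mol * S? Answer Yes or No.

Left side:
  Pa = N/m² (pressure = force per area),
      = kg·m⁻¹·s⁻².
  So Pa⁻² = kg⁻²·m²·s⁴.
  Combining: Pa⁻²·mol·kg = (kg⁻²·m²·s⁴) · mol · kg = kg⁻¹·m²·s⁴·mol.
Right side:
  J = N·m (work = force × distance),
      = kg·m²·s⁻².
  W = J/s (power = energy per time),
      = kg·m²·s⁻³.
  So W⁻¹ = kg⁻¹·m⁻²·s³.
  Pa = N/m² (pressure = force per area),
      = kg·m⁻¹·s⁻².
  So Pa⁻² = kg⁻²·m²·s⁴.
  Ω = V/A (resistance = voltage per current),
      = kg·m²·s⁻³·A⁻².
  S = 1/Ω (conductance is reciprocal resistance),
      = kg⁻¹·m⁻²·s³·A².
  Combining: J·W⁻¹·m·s⁻¹·kg·Pa⁻²·Ω·mol·S = (kg·m²·s⁻²) · (kg⁻¹·m⁻²·s³) · m · s⁻¹ · kg · (kg⁻²·m²·s⁴) · (kg·m²·s⁻³·A⁻²) · mol · (kg⁻¹·m⁻²·s³·A²) = kg⁻¹·m³·s⁴·mol.
Left is kg⁻¹·m²·s⁴·mol; right is kg⁻¹·m³·s⁴·mol — different.

No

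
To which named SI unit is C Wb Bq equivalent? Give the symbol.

J

C = A·s = s·A (charge = current × time).
Wb = V·s (flux: a volt is a weber per second),
    = kg·m²·s⁻²·A⁻¹.
Bq = 1/s = s⁻¹ (activity is decays per second).
Combining: C·Wb·Bq = (s·A) · (kg·m²·s⁻²·A⁻¹) · s⁻¹ = kg·m²·s⁻².
kg·m²·s⁻² is the base-SI form of the joule.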